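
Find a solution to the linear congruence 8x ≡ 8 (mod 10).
x ≡ 1 (mod 5)

gcd(8, 10) = 2, which divides 8, so solutions exist.
Divide through by 2: 4x ≡ 4 (mod 5).
Find 4^(-1) mod 5 by the extended Euclidean algorithm:
5 = 1 × 4 + 1  ⟹  1 = (1)·5 + (-1)·4
So (-1)·4 ≡ 1 (mod 5), i.e. 4^(-1) ≡ -1 ≡ 4 (mod 5).
x ≡ 4 × 4 = 16 ≡ 1 (mod 5).
Check: 8 × 1 = 8 ≡ 8 (mod 10).
x ≡ 1 (mod 5), giving 2 solutions mod 10.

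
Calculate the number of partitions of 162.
129913904637

p(n) counts ways to write n as a sum of positive integers (order ignored).
Euler's pentagonal recurrence: p(k) = p(k-1) + p(k-2) - p(k-5) - p(k-7) + p(k-12) + p(k-15) - ... (offsets j(3j∓1)/2, signs ++--, p(0)=1, p(<0)=0).
DP table for k = 0..161: p(0)=1, p(1)=1, p(2)=2, p(3)=3, p(4)=5, p(5)=7, p(6)=11, p(7)=15, p(8)=22, p(9)=30, p(10)=42, p(11)=56, p(12)=77, p(13)=101, p(14)=135, p(15)=176, p(16)=231, p(17)=297, p(18)=385, p(19)=490, p(20)=627, p(21)=792, p(22)=1002, p(23)=1255, p(24)=1575, p(25)=1958, p(26)=2436, p(27)=3010, p(28)=3718, p(29)=4565, p(30)=5604, p(31)=6842, p(32)=8349, p(33)=10143, p(34)=12310, p(35)=14883, p(36)=17977, p(37)=21637, p(38)=26015, p(39)=31185, p(40)=37338, p(41)=44583, p(42)=53174, p(43)=63261, p(44)=75175, p(45)=89134, p(46)=105558, p(47)=124754, p(48)=147273, p(49)=173525, p(50)=204226, p(51)=239943, p(52)=281589, p(53)=329931, p(54)=386155, p(55)=451276, p(56)=526823, p(57)=614154, p(58)=715220, p(59)=831820, p(60)=966467, p(61)=1121505, p(62)=1300156, p(63)=1505499, p(64)=1741630, p(65)=2012558, p(66)=2323520, p(67)=2679689, p(68)=3087735, p(69)=3554345, p(70)=4087968, p(71)=4697205, p(72)=5392783, p(73)=6185689, p(74)=7089500, p(75)=8118264, p(76)=9289091, p(77)=10619863, p(78)=12132164, p(79)=13848650, p(80)=15796476, p(81)=18004327, p(82)=20506255, p(83)=23338469, p(84)=26543660, p(85)=30167357, p(86)=34262962, p(87)=38887673, p(88)=44108109, p(89)=49995925, p(90)=56634173, p(91)=64112359, p(92)=72533807, p(93)=82010177, p(94)=92669720, p(95)=104651419, p(96)=118114304, p(97)=133230930, p(98)=150198136, p(99)=169229875, p(100)=190569292, p(101)=214481126, p(102)=241265379, p(103)=271248950, p(104)=304801365, p(105)=342325709, p(106)=384276336, p(107)=431149389, p(108)=483502844, p(109)=541946240, p(110)=607163746, p(111)=679903203, p(112)=761002156, p(113)=851376628, p(114)=952050665, p(115)=1064144451, p(116)=1188908248, p(117)=1327710076, p(118)=1482074143, p(119)=1653668665, p(120)=1844349560, p(121)=2056148051, p(122)=2291320912, p(123)=2552338241, p(124)=2841940500, p(125)=3163127352, p(126)=3519222692, p(127)=3913864295, p(128)=4351078600, p(129)=4835271870, p(130)=5371315400, p(131)=5964539504, p(132)=6620830889, p(133)=7346629512, p(134)=8149040695, p(135)=9035836076, p(136)=10015581680, p(137)=11097645016, p(138)=12292341831, p(139)=13610949895, p(140)=15065878135, p(141)=16670689208, p(142)=18440293320, p(143)=20390982757, p(144)=22540654445, p(145)=24908858009, p(146)=27517052599, p(147)=30388671978, p(148)=33549419497, p(149)=37027355200, p(150)=40853235313, p(151)=45060624582, p(152)=49686288421, p(153)=54770336324, p(154)=60356673280, p(155)=66493182097, p(156)=73232243759, p(157)=80630964769, p(158)=88751778802, p(159)=97662728555, p(160)=107438159466, p(161)=118159068427.
Final step: p(162) = p(161) + p(160) - p(157) - p(155) + p(150) + p(147) - p(140) - p(136) + p(127) + p(122) - p(111) - p(105) + p(92) + p(85) - p(70) - p(62) + p(45) + p(36) - p(17) - p(7)
= 118159068427 + 107438159466 - 80630964769 - 66493182097 + 40853235313 + 30388671978 - 15065878135 - 10015581680 + 3913864295 + 2291320912 - 679903203 - 342325709 + 72533807 + 30167357 - 4087968 - 1300156 + 89134 + 17977 - 297 - 15
= 129913904637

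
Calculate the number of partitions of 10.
42

p(n) counts ways to write n as a sum of positive integers (order ignored).
Examples: 10; 9 + 1; 8 + 2; 8 + 1 + 1; 7 + 3; ... (42 total)
p(10) = 42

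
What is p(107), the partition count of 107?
431149389

p(n) counts ways to write n as a sum of positive integers (order ignored).
Euler's pentagonal recurrence: p(k) = p(k-1) + p(k-2) - p(k-5) - p(k-7) + p(k-12) + p(k-15) - ... (offsets j(3j∓1)/2, signs ++--, p(0)=1, p(<0)=0).
DP table for k = 0..106: p(0)=1, p(1)=1, p(2)=2, p(3)=3, p(4)=5, p(5)=7, p(6)=11, p(7)=15, p(8)=22, p(9)=30, p(10)=42, p(11)=56, p(12)=77, p(13)=101, p(14)=135, p(15)=176, p(16)=231, p(17)=297, p(18)=385, p(19)=490, p(20)=627, p(21)=792, p(22)=1002, p(23)=1255, p(24)=1575, p(25)=1958, p(26)=2436, p(27)=3010, p(28)=3718, p(29)=4565, p(30)=5604, p(31)=6842, p(32)=8349, p(33)=10143, p(34)=12310, p(35)=14883, p(36)=17977, p(37)=21637, p(38)=26015, p(39)=31185, p(40)=37338, p(41)=44583, p(42)=53174, p(43)=63261, p(44)=75175, p(45)=89134, p(46)=105558, p(47)=124754, p(48)=147273, p(49)=173525, p(50)=204226, p(51)=239943, p(52)=281589, p(53)=329931, p(54)=386155, p(55)=451276, p(56)=526823, p(57)=614154, p(58)=715220, p(59)=831820, p(60)=966467, p(61)=1121505, p(62)=1300156, p(63)=1505499, p(64)=1741630, p(65)=2012558, p(66)=2323520, p(67)=2679689, p(68)=3087735, p(69)=3554345, p(70)=4087968, p(71)=4697205, p(72)=5392783, p(73)=6185689, p(74)=7089500, p(75)=8118264, p(76)=9289091, p(77)=10619863, p(78)=12132164, p(79)=13848650, p(80)=15796476, p(81)=18004327, p(82)=20506255, p(83)=23338469, p(84)=26543660, p(85)=30167357, p(86)=34262962, p(87)=38887673, p(88)=44108109, p(89)=49995925, p(90)=56634173, p(91)=64112359, p(92)=72533807, p(93)=82010177, p(94)=92669720, p(95)=104651419, p(96)=118114304, p(97)=133230930, p(98)=150198136, p(99)=169229875, p(100)=190569292, p(101)=214481126, p(102)=241265379, p(103)=271248950, p(104)=304801365, p(105)=342325709, p(106)=384276336.
Final step: p(107) = p(106) + p(105) - p(102) - p(100) + p(95) + p(92) - p(85) - p(81) + p(72) + p(67) - p(56) - p(50) + p(37) + p(30) - p(15) - p(7)
= 384276336 + 342325709 - 241265379 - 190569292 + 104651419 + 72533807 - 30167357 - 18004327 + 5392783 + 2679689 - 526823 - 204226 + 21637 + 5604 - 176 - 15
= 431149389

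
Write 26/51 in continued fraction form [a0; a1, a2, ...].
[0; 1, 1, 25]

Euclidean algorithm steps:
26 = 0 × 51 + 26
51 = 1 × 26 + 25
26 = 1 × 25 + 1
25 = 25 × 1 + 0
Continued fraction: [0; 1, 1, 25]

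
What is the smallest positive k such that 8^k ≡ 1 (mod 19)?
6

19 is prime, so ord(8) divides φ(19) = 18.
Divisors of 18: 1, 2, 3, 6, 9, 18.
Repeated squaring: 8^1 ≡ 8, 8^2 ≡ 7, 8^4 ≡ 11, 8^8 ≡ 7, 8^16 ≡ 11 (mod 19).
Test 8^d mod 19 for each divisor d in increasing order:
8^1 ≡ 8
8^2 ≡ 7
8^3 = 8^2·8^1 ≡ 18
8^6 = 8^4·8^2 ≡ 1  ← first divisor giving 1
The order is 6.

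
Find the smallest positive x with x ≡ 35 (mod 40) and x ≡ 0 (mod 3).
75

Using Chinese Remainder Theorem:
M = 40 × 3 = 120
M1 = 3, M2 = 40
y1 = 3^(-1) mod 40 = 27
y2 = 40^(-1) mod 3 = 1
x = (35×3×27 + 0×40×1) mod 120 = 75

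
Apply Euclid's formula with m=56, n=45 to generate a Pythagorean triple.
(1111, 5040, 5161)

Euclid's formula: a = m² - n², b = 2mn, c = m² + n²
m = 56, n = 45
a = 56² - 45² = 3136 - 2025 = 1111
b = 2 × 56 × 45 = 5040
c = 56² + 45² = 3136 + 2025 = 5161
Verification: 1111² + 5040² = 1234321 + 25401600 = 26635921 = 5161² ✓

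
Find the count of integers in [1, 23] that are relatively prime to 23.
22

23 = 23
φ(n) = n × ∏(1 - 1/p) for each prime p dividing n
φ(23) = 23 × (1 - 1/23) = 22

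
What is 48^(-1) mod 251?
68

gcd(48, 251) = 1, so the inverse exists.
Extended Euclidean algorithm on (251, 48):
251 = 5 × 48 + 11  ⟹  11 = (1)·251 + (-5)·48
48 = 4 × 11 + 4  ⟹  4 = (-4)·251 + (21)·48
11 = 2 × 4 + 3  ⟹  3 = (9)·251 + (-47)·48
4 = 1 × 3 + 1  ⟹  1 = (-13)·251 + (68)·48
So (68)·48 ≡ 1 (mod 251), i.e. 48^(-1) ≡ 68 (mod 251).
Check: 48 × 68 = 3264 ≡ 1 (mod 251)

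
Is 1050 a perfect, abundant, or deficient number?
abundant

Proper divisors of 1050: sum = 1 + 2 + 3 + 5 + 6 + 7 + 10 + 14 + ... + 175 + 210 + 350 + 525 (23 divisors) = 1926
Since 1926 > 1050, 1050 is abundant.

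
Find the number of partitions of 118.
1482074143

p(n) counts ways to write n as a sum of positive integers (order ignored).
Euler's pentagonal recurrence: p(k) = p(k-1) + p(k-2) - p(k-5) - p(k-7) + p(k-12) + p(k-15) - ... (offsets j(3j∓1)/2, signs ++--, p(0)=1, p(<0)=0).
DP table for k = 0..117: p(0)=1, p(1)=1, p(2)=2, p(3)=3, p(4)=5, p(5)=7, p(6)=11, p(7)=15, p(8)=22, p(9)=30, p(10)=42, p(11)=56, p(12)=77, p(13)=101, p(14)=135, p(15)=176, p(16)=231, p(17)=297, p(18)=385, p(19)=490, p(20)=627, p(21)=792, p(22)=1002, p(23)=1255, p(24)=1575, p(25)=1958, p(26)=2436, p(27)=3010, p(28)=3718, p(29)=4565, p(30)=5604, p(31)=6842, p(32)=8349, p(33)=10143, p(34)=12310, p(35)=14883, p(36)=17977, p(37)=21637, p(38)=26015, p(39)=31185, p(40)=37338, p(41)=44583, p(42)=53174, p(43)=63261, p(44)=75175, p(45)=89134, p(46)=105558, p(47)=124754, p(48)=147273, p(49)=173525, p(50)=204226, p(51)=239943, p(52)=281589, p(53)=329931, p(54)=386155, p(55)=451276, p(56)=526823, p(57)=614154, p(58)=715220, p(59)=831820, p(60)=966467, p(61)=1121505, p(62)=1300156, p(63)=1505499, p(64)=1741630, p(65)=2012558, p(66)=2323520, p(67)=2679689, p(68)=3087735, p(69)=3554345, p(70)=4087968, p(71)=4697205, p(72)=5392783, p(73)=6185689, p(74)=7089500, p(75)=8118264, p(76)=9289091, p(77)=10619863, p(78)=12132164, p(79)=13848650, p(80)=15796476, p(81)=18004327, p(82)=20506255, p(83)=23338469, p(84)=26543660, p(85)=30167357, p(86)=34262962, p(87)=38887673, p(88)=44108109, p(89)=49995925, p(90)=56634173, p(91)=64112359, p(92)=72533807, p(93)=82010177, p(94)=92669720, p(95)=104651419, p(96)=118114304, p(97)=133230930, p(98)=150198136, p(99)=169229875, p(100)=190569292, p(101)=214481126, p(102)=241265379, p(103)=271248950, p(104)=304801365, p(105)=342325709, p(106)=384276336, p(107)=431149389, p(108)=483502844, p(109)=541946240, p(110)=607163746, p(111)=679903203, p(112)=761002156, p(113)=851376628, p(114)=952050665, p(115)=1064144451, p(116)=1188908248, p(117)=1327710076.
Final step: p(118) = p(117) + p(116) - p(113) - p(111) + p(106) + p(103) - p(96) - p(92) + p(83) + p(78) - p(67) - p(61) + p(48) + p(41) - p(26) - p(18) + p(1)
= 1327710076 + 1188908248 - 851376628 - 679903203 + 384276336 + 271248950 - 118114304 - 72533807 + 23338469 + 12132164 - 2679689 - 1121505 + 147273 + 44583 - 2436 - 385 + 1
= 1482074143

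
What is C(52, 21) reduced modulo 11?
0

Using Lucas' theorem:
Write n=52 and k=21 in base 11:
n in base 11: [4, 8]
k in base 11: [1, 10]
C(52,21) mod 11 = ∏ C(n_i, k_i) mod 11
Digit binomials (mod 11): C(4,1) = 4; C(8,10) = 0 (k_i > n_i)
Product: 4 × 0 = 0 ≡ 0 (mod 11)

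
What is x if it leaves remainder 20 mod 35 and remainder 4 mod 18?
580

Using Chinese Remainder Theorem:
M = 35 × 18 = 630
M1 = 18, M2 = 35
y1 = 18^(-1) mod 35 = 2
y2 = 35^(-1) mod 18 = 17
x = (20×18×2 + 4×35×17) mod 630 = 580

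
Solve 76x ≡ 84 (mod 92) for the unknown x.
x ≡ 12 (mod 23)

gcd(76, 92) = 4, which divides 84, so solutions exist.
Divide through by 4: 19x ≡ 21 (mod 23).
Find 19^(-1) mod 23 by the extended Euclidean algorithm:
23 = 1 × 19 + 4  ⟹  4 = (1)·23 + (-1)·19
19 = 4 × 4 + 3  ⟹  3 = (-4)·23 + (5)·19
4 = 1 × 3 + 1  ⟹  1 = (5)·23 + (-6)·19
So (-6)·19 ≡ 1 (mod 23), i.e. 19^(-1) ≡ -6 ≡ 17 (mod 23).
x ≡ 17 × 21 = 357 ≡ 12 (mod 23).
Check: 76 × 12 = 912 ≡ 84 (mod 92).
x ≡ 12 (mod 23), giving 4 solutions mod 92.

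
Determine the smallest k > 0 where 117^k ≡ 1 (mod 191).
95

191 is prime, so ord(117) divides φ(191) = 190.
Divisors of 190: 1, 2, 5, 10, 19, 38, 95, 190.
Repeated squaring: 117^1 ≡ 117, 117^2 ≡ 128, 117^4 ≡ 149, 117^8 ≡ 45, 117^16 ≡ 115, 117^32 ≡ 46, 117^64 ≡ 15, 117^128 ≡ 34 (mod 191).
Test 117^d mod 191 for each divisor d in increasing order:
117^1 ≡ 117
117^2 ≡ 128
117^5 = 117^4·117^1 ≡ 52
117^10 = 117^8·117^2 ≡ 30
117^19 = 117^16·117^2·117^1 ≡ 184
117^38 = 117^32·117^4·117^2 ≡ 49
117^95 = 117^64·117^16·117^8·117^4·117^2·117^1 ≡ 1  ← first divisor giving 1
The order is 95.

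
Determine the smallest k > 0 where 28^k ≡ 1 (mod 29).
2

29 is prime, so ord(28) divides φ(29) = 28.
Divisors of 28: 1, 2, 4, 7, 14, 28.
Repeated squaring: 28^1 ≡ 28, 28^2 ≡ 1, 28^4 ≡ 1, 28^8 ≡ 1, 28^16 ≡ 1 (mod 29).
Test 28^d mod 29 for each divisor d in increasing order:
28^1 ≡ 28
28^2 ≡ 1  ← first divisor giving 1
The order is 2.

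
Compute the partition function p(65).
2012558

p(n) counts ways to write n as a sum of positive integers (order ignored).
Euler's pentagonal recurrence: p(k) = p(k-1) + p(k-2) - p(k-5) - p(k-7) + p(k-12) + p(k-15) - ... (offsets j(3j∓1)/2, signs ++--, p(0)=1, p(<0)=0).
DP table for k = 0..64: p(0)=1, p(1)=1, p(2)=2, p(3)=3, p(4)=5, p(5)=7, p(6)=11, p(7)=15, p(8)=22, p(9)=30, p(10)=42, p(11)=56, p(12)=77, p(13)=101, p(14)=135, p(15)=176, p(16)=231, p(17)=297, p(18)=385, p(19)=490, p(20)=627, p(21)=792, p(22)=1002, p(23)=1255, p(24)=1575, p(25)=1958, p(26)=2436, p(27)=3010, p(28)=3718, p(29)=4565, p(30)=5604, p(31)=6842, p(32)=8349, p(33)=10143, p(34)=12310, p(35)=14883, p(36)=17977, p(37)=21637, p(38)=26015, p(39)=31185, p(40)=37338, p(41)=44583, p(42)=53174, p(43)=63261, p(44)=75175, p(45)=89134, p(46)=105558, p(47)=124754, p(48)=147273, p(49)=173525, p(50)=204226, p(51)=239943, p(52)=281589, p(53)=329931, p(54)=386155, p(55)=451276, p(56)=526823, p(57)=614154, p(58)=715220, p(59)=831820, p(60)=966467, p(61)=1121505, p(62)=1300156, p(63)=1505499, p(64)=1741630.
Final step: p(65) = p(64) + p(63) - p(60) - p(58) + p(53) + p(50) - p(43) - p(39) + p(30) + p(25) - p(14) - p(8)
= 1741630 + 1505499 - 966467 - 715220 + 329931 + 204226 - 63261 - 31185 + 5604 + 1958 - 135 - 22
= 2012558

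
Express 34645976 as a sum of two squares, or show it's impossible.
Not possible

Factorization: 34645976 = 2^3 × 163^3
By Fermat: n is sum of two squares iff every prime p ≡ 3 (mod 4) appears to even power.
Prime(s) ≡ 3 (mod 4) with odd exponent: [(163, 3)]
Therefore 34645976 cannot be expressed as a² + b².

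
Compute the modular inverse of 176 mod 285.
251

gcd(176, 285) = 1, so the inverse exists.
Extended Euclidean algorithm on (285, 176):
285 = 1 × 176 + 109  ⟹  109 = (1)·285 + (-1)·176
176 = 1 × 109 + 67  ⟹  67 = (-1)·285 + (2)·176
109 = 1 × 67 + 42  ⟹  42 = (2)·285 + (-3)·176
67 = 1 × 42 + 25  ⟹  25 = (-3)·285 + (5)·176
42 = 1 × 25 + 17  ⟹  17 = (5)·285 + (-8)·176
25 = 1 × 17 + 8  ⟹  8 = (-8)·285 + (13)·176
17 = 2 × 8 + 1  ⟹  1 = (21)·285 + (-34)·176
So (-34)·176 ≡ 1 (mod 285), i.e. 176^(-1) ≡ -34 ≡ 251 (mod 285).
Check: 176 × 251 = 44176 ≡ 1 (mod 285)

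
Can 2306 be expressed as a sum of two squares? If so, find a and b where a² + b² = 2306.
25² + 41² (a=25, b=41)

Factorization: 2306 = 2 × 1153
By Fermat: n is sum of two squares iff every prime p ≡ 3 (mod 4) appears to even power.
All primes ≡ 3 (mod 4) appear to even power.
Search a = 0, 1, 2, … for 2306 - a² a perfect square: first hit at a = 25: 2306 - 625 = 1681 = 41².
2306 = 25² + 41² = 625 + 1681 ✓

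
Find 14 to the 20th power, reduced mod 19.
6

Repeated squaring. Binary of 20 = 10100.
14^1 ≡ 14 (mod 19); 14^2 ≡ 6 (mod 19); 14^4 ≡ 17 (mod 19); 14^8 ≡ 4 (mod 19); 14^16 ≡ 16 (mod 19)
14^20 = 14^4 × 14^16 ≡ 6 (mod 19)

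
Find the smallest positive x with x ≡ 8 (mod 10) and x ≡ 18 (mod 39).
18

Using Chinese Remainder Theorem:
M = 10 × 39 = 390
M1 = 39, M2 = 10
y1 = 39^(-1) mod 10 = 9
y2 = 10^(-1) mod 39 = 4
x = (8×39×9 + 18×10×4) mod 390 = 18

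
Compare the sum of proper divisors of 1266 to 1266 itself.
abundant

Proper divisors of 1266: sum = 1 + 2 + 3 + 6 + 211 + 422 + 633 = 1278
Since 1278 > 1266, 1266 is abundant.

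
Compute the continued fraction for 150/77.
[1; 1, 18, 4]

Euclidean algorithm steps:
150 = 1 × 77 + 73
77 = 1 × 73 + 4
73 = 18 × 4 + 1
4 = 4 × 1 + 0
Continued fraction: [1; 1, 18, 4]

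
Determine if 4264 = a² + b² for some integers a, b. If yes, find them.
30² + 58² (a=30, b=58)

Factorization: 4264 = 2^3 × 13 × 41
By Fermat: n is sum of two squares iff every prime p ≡ 3 (mod 4) appears to even power.
All primes ≡ 3 (mod 4) appear to even power.
Search a = 0, 1, 2, … for 4264 - a² a perfect square: first hit at a = 30: 4264 - 900 = 3364 = 58².
4264 = 30² + 58² = 900 + 3364 ✓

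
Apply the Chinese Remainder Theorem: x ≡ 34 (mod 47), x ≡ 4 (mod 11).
81

Using Chinese Remainder Theorem:
M = 47 × 11 = 517
M1 = 11, M2 = 47
y1 = 11^(-1) mod 47 = 30
y2 = 47^(-1) mod 11 = 4
x = (34×11×30 + 4×47×4) mod 517 = 81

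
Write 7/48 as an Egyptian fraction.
1/7 + 1/336

Greedy algorithm:
7/48: ceiling(48/7) = 7, use 1/7
1/336: ceiling(336/1) = 336, use 1/336
Result: 7/48 = 1/7 + 1/336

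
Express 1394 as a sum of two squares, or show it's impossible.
5² + 37² (a=5, b=37)

Factorization: 1394 = 2 × 17 × 41
By Fermat: n is sum of two squares iff every prime p ≡ 3 (mod 4) appears to even power.
All primes ≡ 3 (mod 4) appear to even power.
Search a = 0, 1, 2, … for 1394 - a² a perfect square: first hit at a = 5: 1394 - 25 = 1369 = 37².
1394 = 5² + 37² = 25 + 1369 ✓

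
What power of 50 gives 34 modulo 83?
7

Baby-step giant-step with step n = ⌈√83⌉ = 10.
Baby steps 50^j mod 83 (j:value) for j=0..9: 0:1, 1:50, 2:10, 3:2, 4:17, 5:20, 6:4, 7:34, 8:40, 9:8.
h = 34 is already in the table at j=7, so x = 7.
Check: 50^7 ≡ 34 (mod 83).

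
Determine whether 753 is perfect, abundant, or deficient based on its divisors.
deficient

Proper divisors of 753: sum = 1 + 3 + 251 = 255
Since 255 < 753, 753 is deficient.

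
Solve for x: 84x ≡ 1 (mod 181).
153

gcd(84, 181) = 1, so the inverse exists.
Extended Euclidean algorithm on (181, 84):
181 = 2 × 84 + 13  ⟹  13 = (1)·181 + (-2)·84
84 = 6 × 13 + 6  ⟹  6 = (-6)·181 + (13)·84
13 = 2 × 6 + 1  ⟹  1 = (13)·181 + (-28)·84
So (-28)·84 ≡ 1 (mod 181), i.e. 84^(-1) ≡ -28 ≡ 153 (mod 181).
Check: 84 × 153 = 12852 ≡ 1 (mod 181)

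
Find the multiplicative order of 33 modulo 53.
52

53 is prime, so ord(33) divides φ(53) = 52.
Divisors of 52: 1, 2, 4, 13, 26, 52.
Repeated squaring: 33^1 ≡ 33, 33^2 ≡ 29, 33^4 ≡ 46, 33^8 ≡ 49, 33^16 ≡ 16, 33^32 ≡ 44 (mod 53).
Test 33^d mod 53 for each divisor d in increasing order:
33^1 ≡ 33
33^2 ≡ 29
33^4 ≡ 46
33^13 = 33^8·33^4·33^1 ≡ 23
33^26 = 33^16·33^8·33^2 ≡ 52
33^52 = 33^32·33^16·33^4 ≡ 1  ← first divisor giving 1
The order is 52.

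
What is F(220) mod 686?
683

Matrix identity: Q^n = [[F_(n+1), F_n], [F_n, F_(n-1)]] with Q = [[1,1],[1,0]].
n = 220 = 11011100₂. Square-and-multiply, entries mod 686:
Q^1 = [[1,1],[1,0]]
Q^3 = (Q^1)²·Q = [[3,2],[2,1]]
Q^6 = (Q^3)² = [[13,8],[8,5]]
Q^13 = (Q^6)²·Q = [[377,233],[233,144]]
Q^27 = (Q^13)²·Q = [[193,222],[222,657]]
Q^55 = (Q^27)²·Q = [[147,97],[97,50]]
Q^110 = (Q^55)² = [[148,587],[587,247]]
Q^220 = (Q^110)² = [[149,683],[683,152]]
F_220 mod 686 = Q^220[0][1] = 683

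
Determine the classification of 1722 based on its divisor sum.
abundant

Proper divisors of 1722: sum = 1 + 2 + 3 + 6 + 7 + 14 + 21 + 41 + 42 + 82 + 123 + 246 + 287 + 574 + 861 = 2310
Since 2310 > 1722, 1722 is abundant.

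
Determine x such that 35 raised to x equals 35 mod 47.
1

Baby-step giant-step with step n = ⌈√47⌉ = 7.
Baby steps 35^j mod 47 (j:value) for j=0..6: 0:1, 1:35, 2:3, 3:11, 4:9, 5:33, 6:27.
h = 35 is already in the table at j=1, so x = 1.
Check: 35^1 ≡ 35 (mod 47).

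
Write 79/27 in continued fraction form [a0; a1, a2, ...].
[2; 1, 12, 2]

Euclidean algorithm steps:
79 = 2 × 27 + 25
27 = 1 × 25 + 2
25 = 12 × 2 + 1
2 = 2 × 1 + 0
Continued fraction: [2; 1, 12, 2]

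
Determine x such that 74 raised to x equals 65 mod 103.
5

Baby-step giant-step with step n = ⌈√103⌉ = 11.
Baby steps 74^j mod 103 (j:value) for j=0..10: 0:1, 1:74, 2:17, 3:22, 4:83, 5:65, 6:72, 7:75, 8:91, 9:39, 10:2.
h = 65 is already in the table at j=5, so x = 5.
Check: 74^5 ≡ 65 (mod 103).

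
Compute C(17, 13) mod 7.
0

Using Lucas' theorem:
Write n=17 and k=13 in base 7:
n in base 7: [2, 3]
k in base 7: [1, 6]
C(17,13) mod 7 = ∏ C(n_i, k_i) mod 7
Digit binomials (mod 7): C(2,1) = 2; C(3,6) = 0 (k_i > n_i)
Product: 2 × 0 = 0 ≡ 0 (mod 7)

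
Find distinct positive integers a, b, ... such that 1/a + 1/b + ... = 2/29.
1/15 + 1/435

Greedy algorithm:
2/29: ceiling(29/2) = 15, use 1/15
1/435: ceiling(435/1) = 435, use 1/435
Result: 2/29 = 1/15 + 1/435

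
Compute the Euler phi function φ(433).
432

433 = 433
φ(n) = n × ∏(1 - 1/p) for each prime p dividing n
φ(433) = 433 × (1 - 1/433) = 432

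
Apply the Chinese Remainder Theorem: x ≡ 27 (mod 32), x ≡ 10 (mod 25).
635

Using Chinese Remainder Theorem:
M = 32 × 25 = 800
M1 = 25, M2 = 32
y1 = 25^(-1) mod 32 = 9
y2 = 32^(-1) mod 25 = 18
x = (27×25×9 + 10×32×18) mod 800 = 635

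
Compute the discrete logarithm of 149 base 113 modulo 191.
128

Baby-step giant-step with step n = ⌈√191⌉ = 14.
Baby steps 113^j mod 191 (j:value) for j=0..13: 0:1, 1:113, 2:163, 3:83, 4:20, 5:159, 6:13, 7:132, 8:18, 9:124, 10:69, 11:157, 12:169, 13:188.
Giant-step multiplier: 113^(-14) ≡ 113^(190-14) = 113^176 ≡ 40 (mod 191).
Giant steps γ_i = 149·40^i mod 191: γ_0=149, γ_1=39, γ_2=32, γ_3=134, γ_4=12, γ_5=98, γ_6=100, γ_7=180, γ_8=133, γ_9=163 (in table at j=2).
x = i·n + j = 9·14 + 2 = 128.
Check: 113^128 ≡ 149 (mod 191).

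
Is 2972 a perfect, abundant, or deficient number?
deficient

Proper divisors of 2972: sum = 1 + 2 + 4 + 743 + 1486 = 2236
Since 2236 < 2972, 2972 is deficient.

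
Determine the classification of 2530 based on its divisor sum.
abundant

Proper divisors of 2530: sum = 1 + 2 + 5 + 10 + 11 + 22 + 23 + 46 + 55 + 110 + 115 + 230 + 253 + 506 + 1265 = 2654
Since 2654 > 2530, 2530 is abundant.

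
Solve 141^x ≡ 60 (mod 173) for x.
48

Baby-step giant-step with step n = ⌈√173⌉ = 14.
Baby steps 141^j mod 173 (j:value) for j=0..13: 0:1, 1:141, 2:159, 3:102, 4:23, 5:129, 6:24, 7:97, 8:10, 9:26, 10:33, 11:155, 12:57, 13:79.
Giant-step multiplier: 141^(-14) ≡ 141^(172-14) = 141^158 ≡ 31 (mod 173).
Giant steps γ_i = 60·31^i mod 173: γ_0=60, γ_1=130, γ_2=51, γ_3=24 (in table at j=6).
x = i·n + j = 3·14 + 6 = 48.
Check: 141^48 ≡ 60 (mod 173).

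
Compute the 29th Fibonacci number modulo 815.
779

Matrix identity: Q^n = [[F_(n+1), F_n], [F_n, F_(n-1)]] with Q = [[1,1],[1,0]].
n = 29 = 11101₂. Square-and-multiply, entries mod 815:
Q^1 = [[1,1],[1,0]]
Q^3 = (Q^1)²·Q = [[3,2],[2,1]]
Q^7 = (Q^3)²·Q = [[21,13],[13,8]]
Q^14 = (Q^7)² = [[610,377],[377,233]]
Q^29 = (Q^14)²·Q = [[740,779],[779,776]]
F_29 mod 815 = Q^29[0][1] = 779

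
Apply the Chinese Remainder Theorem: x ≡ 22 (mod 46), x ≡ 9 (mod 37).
712

Using Chinese Remainder Theorem:
M = 46 × 37 = 1702
M1 = 37, M2 = 46
y1 = 37^(-1) mod 46 = 5
y2 = 46^(-1) mod 37 = 33
x = (22×37×5 + 9×46×33) mod 1702 = 712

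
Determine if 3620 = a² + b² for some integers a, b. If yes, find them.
16² + 58² (a=16, b=58)

Factorization: 3620 = 2^2 × 5 × 181
By Fermat: n is sum of two squares iff every prime p ≡ 3 (mod 4) appears to even power.
All primes ≡ 3 (mod 4) appear to even power.
Search a = 0, 1, 2, … for 3620 - a² a perfect square: first hit at a = 16: 3620 - 256 = 3364 = 58².
3620 = 16² + 58² = 256 + 3364 ✓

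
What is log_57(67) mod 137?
117

Baby-step giant-step with step n = ⌈√137⌉ = 12.
Baby steps 57^j mod 137 (j:value) for j=0..11: 0:1, 1:57, 2:98, 3:106, 4:14, 5:113, 6:2, 7:114, 8:59, 9:75, 10:28, 11:89.
Giant-step multiplier: 57^(-12) ≡ 57^(136-12) = 57^124 ≡ 103 (mod 137).
Giant steps γ_i = 67·103^i mod 137: γ_0=67, γ_1=51, γ_2=47, γ_3=46, γ_4=80, γ_5=20, γ_6=5, γ_7=104, γ_8=26, γ_9=75 (in table at j=9).
x = i·n + j = 9·12 + 9 = 117.
Check: 57^117 ≡ 67 (mod 137).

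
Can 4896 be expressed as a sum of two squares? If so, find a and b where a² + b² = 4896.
36² + 60² (a=36, b=60)

Factorization: 4896 = 2^5 × 3^2 × 17
By Fermat: n is sum of two squares iff every prime p ≡ 3 (mod 4) appears to even power.
All primes ≡ 3 (mod 4) appear to even power.
Search a = 0, 1, 2, … for 4896 - a² a perfect square: first hit at a = 36: 4896 - 1296 = 3600 = 60².
4896 = 36² + 60² = 1296 + 3600 ✓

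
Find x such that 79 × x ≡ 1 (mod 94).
25

gcd(79, 94) = 1, so the inverse exists.
Extended Euclidean algorithm on (94, 79):
94 = 1 × 79 + 15  ⟹  15 = (1)·94 + (-1)·79
79 = 5 × 15 + 4  ⟹  4 = (-5)·94 + (6)·79
15 = 3 × 4 + 3  ⟹  3 = (16)·94 + (-19)·79
4 = 1 × 3 + 1  ⟹  1 = (-21)·94 + (25)·79
So (25)·79 ≡ 1 (mod 94), i.e. 79^(-1) ≡ 25 (mod 94).
Check: 79 × 25 = 1975 ≡ 1 (mod 94)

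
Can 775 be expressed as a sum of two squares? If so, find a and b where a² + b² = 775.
Not possible

Factorization: 775 = 5^2 × 31
By Fermat: n is sum of two squares iff every prime p ≡ 3 (mod 4) appears to even power.
Prime(s) ≡ 3 (mod 4) with odd exponent: [(31, 1)]
Therefore 775 cannot be expressed as a² + b².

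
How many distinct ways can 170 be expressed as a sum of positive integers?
274768617130

p(n) counts ways to write n as a sum of positive integers (order ignored).
Euler's pentagonal recurrence: p(k) = p(k-1) + p(k-2) - p(k-5) - p(k-7) + p(k-12) + p(k-15) - ... (offsets j(3j∓1)/2, signs ++--, p(0)=1, p(<0)=0).
DP table for k = 0..169: p(0)=1, p(1)=1, p(2)=2, p(3)=3, p(4)=5, p(5)=7, p(6)=11, p(7)=15, p(8)=22, p(9)=30, p(10)=42, p(11)=56, p(12)=77, p(13)=101, p(14)=135, p(15)=176, p(16)=231, p(17)=297, p(18)=385, p(19)=490, p(20)=627, p(21)=792, p(22)=1002, p(23)=1255, p(24)=1575, p(25)=1958, p(26)=2436, p(27)=3010, p(28)=3718, p(29)=4565, p(30)=5604, p(31)=6842, p(32)=8349, p(33)=10143, p(34)=12310, p(35)=14883, p(36)=17977, p(37)=21637, p(38)=26015, p(39)=31185, p(40)=37338, p(41)=44583, p(42)=53174, p(43)=63261, p(44)=75175, p(45)=89134, p(46)=105558, p(47)=124754, p(48)=147273, p(49)=173525, p(50)=204226, p(51)=239943, p(52)=281589, p(53)=329931, p(54)=386155, p(55)=451276, p(56)=526823, p(57)=614154, p(58)=715220, p(59)=831820, p(60)=966467, p(61)=1121505, p(62)=1300156, p(63)=1505499, p(64)=1741630, p(65)=2012558, p(66)=2323520, p(67)=2679689, p(68)=3087735, p(69)=3554345, p(70)=4087968, p(71)=4697205, p(72)=5392783, p(73)=6185689, p(74)=7089500, p(75)=8118264, p(76)=9289091, p(77)=10619863, p(78)=12132164, p(79)=13848650, p(80)=15796476, p(81)=18004327, p(82)=20506255, p(83)=23338469, p(84)=26543660, p(85)=30167357, p(86)=34262962, p(87)=38887673, p(88)=44108109, p(89)=49995925, p(90)=56634173, p(91)=64112359, p(92)=72533807, p(93)=82010177, p(94)=92669720, p(95)=104651419, p(96)=118114304, p(97)=133230930, p(98)=150198136, p(99)=169229875, p(100)=190569292, p(101)=214481126, p(102)=241265379, p(103)=271248950, p(104)=304801365, p(105)=342325709, p(106)=384276336, p(107)=431149389, p(108)=483502844, p(109)=541946240, p(110)=607163746, p(111)=679903203, p(112)=761002156, p(113)=851376628, p(114)=952050665, p(115)=1064144451, p(116)=1188908248, p(117)=1327710076, p(118)=1482074143, p(119)=1653668665, p(120)=1844349560, p(121)=2056148051, p(122)=2291320912, p(123)=2552338241, p(124)=2841940500, p(125)=3163127352, p(126)=3519222692, p(127)=3913864295, p(128)=4351078600, p(129)=4835271870, p(130)=5371315400, p(131)=5964539504, p(132)=6620830889, p(133)=7346629512, p(134)=8149040695, p(135)=9035836076, p(136)=10015581680, p(137)=11097645016, p(138)=12292341831, p(139)=13610949895, p(140)=15065878135, p(141)=16670689208, p(142)=18440293320, p(143)=20390982757, p(144)=22540654445, p(145)=24908858009, p(146)=27517052599, p(147)=30388671978, p(148)=33549419497, p(149)=37027355200, p(150)=40853235313, p(151)=45060624582, p(152)=49686288421, p(153)=54770336324, p(154)=60356673280, p(155)=66493182097, p(156)=73232243759, p(157)=80630964769, p(158)=88751778802, p(159)=97662728555, p(160)=107438159466, p(161)=118159068427, p(162)=129913904637, p(163)=142798995930, p(164)=156919475295, p(165)=172389800255, p(166)=189334822579, p(167)=207890420102, p(168)=228204732751, p(169)=250438925115.
Final step: p(170) = p(169) + p(168) - p(165) - p(163) + p(158) + p(155) - p(148) - p(144) + p(135) + p(130) - p(119) - p(113) + p(100) + p(93) - p(78) - p(70) + p(53) + p(44) - p(25) - p(15)
= 250438925115 + 228204732751 - 172389800255 - 142798995930 + 88751778802 + 66493182097 - 33549419497 - 22540654445 + 9035836076 + 5371315400 - 1653668665 - 851376628 + 190569292 + 82010177 - 12132164 - 4087968 + 329931 + 75175 - 1958 - 176
= 274768617130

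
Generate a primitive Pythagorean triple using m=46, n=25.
(1491, 2300, 2741)

Euclid's formula: a = m² - n², b = 2mn, c = m² + n²
m = 46, n = 25
a = 46² - 25² = 2116 - 625 = 1491
b = 2 × 46 × 25 = 2300
c = 46² + 25² = 2116 + 625 = 2741
Verification: 1491² + 2300² = 2223081 + 5290000 = 7513081 = 2741² ✓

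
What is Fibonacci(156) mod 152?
144

Matrix identity: Q^n = [[F_(n+1), F_n], [F_n, F_(n-1)]] with Q = [[1,1],[1,0]].
n = 156 = 10011100₂. Square-and-multiply, entries mod 152:
Q^1 = [[1,1],[1,0]]
Q^2 = (Q^1)² = [[2,1],[1,1]]
Q^4 = (Q^2)² = [[5,3],[3,2]]
Q^9 = (Q^4)²·Q = [[55,34],[34,21]]
Q^19 = (Q^9)²·Q = [[77,77],[77,0]]
Q^39 = (Q^19)²·Q = [[3,2],[2,1]]
Q^78 = (Q^39)² = [[13,8],[8,5]]
Q^156 = (Q^78)² = [[81,144],[144,89]]
F_156 mod 152 = Q^156[0][1] = 144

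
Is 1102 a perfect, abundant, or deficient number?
deficient

Proper divisors of 1102: sum = 1 + 2 + 19 + 29 + 38 + 58 + 551 = 698
Since 698 < 1102, 1102 is deficient.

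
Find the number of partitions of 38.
26015

p(n) counts ways to write n as a sum of positive integers (order ignored).
Euler's pentagonal recurrence: p(k) = p(k-1) + p(k-2) - p(k-5) - p(k-7) + p(k-12) + p(k-15) - ... (offsets j(3j∓1)/2, signs ++--, p(0)=1, p(<0)=0).
DP table for k = 0..37: p(0)=1, p(1)=1, p(2)=2, p(3)=3, p(4)=5, p(5)=7, p(6)=11, p(7)=15, p(8)=22, p(9)=30, p(10)=42, p(11)=56, p(12)=77, p(13)=101, p(14)=135, p(15)=176, p(16)=231, p(17)=297, p(18)=385, p(19)=490, p(20)=627, p(21)=792, p(22)=1002, p(23)=1255, p(24)=1575, p(25)=1958, p(26)=2436, p(27)=3010, p(28)=3718, p(29)=4565, p(30)=5604, p(31)=6842, p(32)=8349, p(33)=10143, p(34)=12310, p(35)=14883, p(36)=17977, p(37)=21637.
Final step: p(38) = p(37) + p(36) - p(33) - p(31) + p(26) + p(23) - p(16) - p(12) + p(3)
= 21637 + 17977 - 10143 - 6842 + 2436 + 1255 - 231 - 77 + 3
= 26015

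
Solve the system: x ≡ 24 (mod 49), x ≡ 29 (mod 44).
73

Using Chinese Remainder Theorem:
M = 49 × 44 = 2156
M1 = 44, M2 = 49
y1 = 44^(-1) mod 49 = 39
y2 = 49^(-1) mod 44 = 9
x = (24×44×39 + 29×49×9) mod 2156 = 73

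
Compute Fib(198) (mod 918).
170

Matrix identity: Q^n = [[F_(n+1), F_n], [F_n, F_(n-1)]] with Q = [[1,1],[1,0]].
n = 198 = 11000110₂. Square-and-multiply, entries mod 918:
Q^1 = [[1,1],[1,0]]
Q^3 = (Q^1)²·Q = [[3,2],[2,1]]
Q^6 = (Q^3)² = [[13,8],[8,5]]
Q^12 = (Q^6)² = [[233,144],[144,89]]
Q^24 = (Q^12)² = [[667,468],[468,199]]
Q^49 = (Q^24)²·Q = [[649,199],[199,450]]
Q^99 = (Q^49)²·Q = [[183,884],[884,217]]
Q^198 = (Q^99)² = [[679,170],[170,509]]
F_198 mod 918 = Q^198[0][1] = 170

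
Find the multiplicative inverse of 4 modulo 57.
43

gcd(4, 57) = 1, so the inverse exists.
Extended Euclidean algorithm on (57, 4):
57 = 14 × 4 + 1  ⟹  1 = (1)·57 + (-14)·4
So (-14)·4 ≡ 1 (mod 57), i.e. 4^(-1) ≡ -14 ≡ 43 (mod 57).
Check: 4 × 43 = 172 ≡ 1 (mod 57)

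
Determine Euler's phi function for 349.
348

349 = 349
φ(n) = n × ∏(1 - 1/p) for each prime p dividing n
φ(349) = 349 × (1 - 1/349) = 348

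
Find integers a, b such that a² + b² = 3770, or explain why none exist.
7² + 61² (a=7, b=61)

Factorization: 3770 = 2 × 5 × 13 × 29
By Fermat: n is sum of two squares iff every prime p ≡ 3 (mod 4) appears to even power.
All primes ≡ 3 (mod 4) appear to even power.
Search a = 0, 1, 2, … for 3770 - a² a perfect square: first hit at a = 7: 3770 - 49 = 3721 = 61².
3770 = 7² + 61² = 49 + 3721 ✓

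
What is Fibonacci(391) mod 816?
685

Matrix identity: Q^n = [[F_(n+1), F_n], [F_n, F_(n-1)]] with Q = [[1,1],[1,0]].
n = 391 = 110000111₂. Square-and-multiply, entries mod 816:
Q^1 = [[1,1],[1,0]]
Q^3 = (Q^1)²·Q = [[3,2],[2,1]]
Q^6 = (Q^3)² = [[13,8],[8,5]]
Q^12 = (Q^6)² = [[233,144],[144,89]]
Q^24 = (Q^12)² = [[769,672],[672,97]]
Q^48 = (Q^24)² = [[97,144],[144,769]]
Q^97 = (Q^48)²·Q = [[625,769],[769,672]]
Q^195 = (Q^97)²·Q = [[579,338],[338,241]]
Q^391 = (Q^195)²·Q = [[405,685],[685,536]]
F_391 mod 816 = Q^391[0][1] = 685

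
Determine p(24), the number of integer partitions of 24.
1575

p(n) counts ways to write n as a sum of positive integers (order ignored).
Euler's pentagonal recurrence: p(k) = p(k-1) + p(k-2) - p(k-5) - p(k-7) + p(k-12) + p(k-15) - ... (offsets j(3j∓1)/2, signs ++--, p(0)=1, p(<0)=0).
DP table for k = 0..23: p(0)=1, p(1)=1, p(2)=2, p(3)=3, p(4)=5, p(5)=7, p(6)=11, p(7)=15, p(8)=22, p(9)=30, p(10)=42, p(11)=56, p(12)=77, p(13)=101, p(14)=135, p(15)=176, p(16)=231, p(17)=297, p(18)=385, p(19)=490, p(20)=627, p(21)=792, p(22)=1002, p(23)=1255.
Final step: p(24) = p(23) + p(22) - p(19) - p(17) + p(12) + p(9) - p(2)
= 1255 + 1002 - 490 - 297 + 77 + 30 - 2
= 1575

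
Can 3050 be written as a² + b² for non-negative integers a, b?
5² + 55² (a=5, b=55)

Factorization: 3050 = 2 × 5^2 × 61
By Fermat: n is sum of two squares iff every prime p ≡ 3 (mod 4) appears to even power.
All primes ≡ 3 (mod 4) appear to even power.
Search a = 0, 1, 2, … for 3050 - a² a perfect square: first hit at a = 5: 3050 - 25 = 3025 = 55².
3050 = 5² + 55² = 25 + 3025 ✓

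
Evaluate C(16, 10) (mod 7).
0

Using Lucas' theorem:
Write n=16 and k=10 in base 7:
n in base 7: [2, 2]
k in base 7: [1, 3]
C(16,10) mod 7 = ∏ C(n_i, k_i) mod 7
Digit binomials (mod 7): C(2,1) = 2; C(2,3) = 0 (k_i > n_i)
Product: 2 × 0 = 0 ≡ 0 (mod 7)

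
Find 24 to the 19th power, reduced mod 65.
54

Repeated squaring. Binary of 19 = 10011.
24^1 ≡ 24 (mod 65); 24^2 ≡ 56 (mod 65); 24^4 ≡ 16 (mod 65); 24^8 ≡ 61 (mod 65); 24^16 ≡ 16 (mod 65)
24^19 = 24^1 × 24^2 × 24^16 ≡ 54 (mod 65)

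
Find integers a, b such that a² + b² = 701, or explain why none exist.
5² + 26² (a=5, b=26)

Factorization: 701 = 701
By Fermat: n is sum of two squares iff every prime p ≡ 3 (mod 4) appears to even power.
All primes ≡ 3 (mod 4) appear to even power.
Search a = 0, 1, 2, … for 701 - a² a perfect square: first hit at a = 5: 701 - 25 = 676 = 26².
701 = 5² + 26² = 25 + 676 ✓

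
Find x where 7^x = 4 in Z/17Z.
4

Baby-step giant-step with step n = ⌈√17⌉ = 5.
Baby steps 7^j mod 17 (j:value) for j=0..4: 0:1, 1:7, 2:15, 3:3, 4:4.
h = 4 is already in the table at j=4, so x = 4.
Check: 7^4 ≡ 4 (mod 17).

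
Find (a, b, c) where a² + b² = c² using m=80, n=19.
(6039, 3040, 6761)

Euclid's formula: a = m² - n², b = 2mn, c = m² + n²
m = 80, n = 19
a = 80² - 19² = 6400 - 361 = 6039
b = 2 × 80 × 19 = 3040
c = 80² + 19² = 6400 + 361 = 6761
Verification: 6039² + 3040² = 36469521 + 9241600 = 45711121 = 6761² ✓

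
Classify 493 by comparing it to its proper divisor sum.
deficient

Proper divisors of 493: sum = 1 + 17 + 29 = 47
Since 47 < 493, 493 is deficient.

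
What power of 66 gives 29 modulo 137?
15

Baby-step giant-step with step n = ⌈√137⌉ = 12.
Baby steps 66^j mod 137 (j:value) for j=0..11: 0:1, 1:66, 2:109, 3:70, 4:99, 5:95, 6:105, 7:80, 8:74, 9:89, 10:120, 11:111.
Giant-step multiplier: 66^(-12) ≡ 66^(136-12) = 66^124 ≡ 78 (mod 137).
Giant steps γ_i = 29·78^i mod 137: γ_0=29, γ_1=70 (in table at j=3).
x = i·n + j = 1·12 + 3 = 15.
Check: 66^15 ≡ 29 (mod 137).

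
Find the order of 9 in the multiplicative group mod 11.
5

11 is prime, so ord(9) divides φ(11) = 10.
Divisors of 10: 1, 2, 5, 10.
Repeated squaring: 9^1 ≡ 9, 9^2 ≡ 4, 9^4 ≡ 5, 9^8 ≡ 3 (mod 11).
Test 9^d mod 11 for each divisor d in increasing order:
9^1 ≡ 9
9^2 ≡ 4
9^5 = 9^4·9^1 ≡ 1  ← first divisor giving 1
The order is 5.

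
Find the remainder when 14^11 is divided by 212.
88

Repeated squaring. Binary of 11 = 1011.
14^1 ≡ 14 (mod 212); 14^2 ≡ 196 (mod 212); 14^4 ≡ 44 (mod 212); 14^8 ≡ 28 (mod 212)
14^11 = 14^1 × 14^2 × 14^8 ≡ 88 (mod 212)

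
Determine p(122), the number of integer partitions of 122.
2291320912

p(n) counts ways to write n as a sum of positive integers (order ignored).
Euler's pentagonal recurrence: p(k) = p(k-1) + p(k-2) - p(k-5) - p(k-7) + p(k-12) + p(k-15) - ... (offsets j(3j∓1)/2, signs ++--, p(0)=1, p(<0)=0).
DP table for k = 0..121: p(0)=1, p(1)=1, p(2)=2, p(3)=3, p(4)=5, p(5)=7, p(6)=11, p(7)=15, p(8)=22, p(9)=30, p(10)=42, p(11)=56, p(12)=77, p(13)=101, p(14)=135, p(15)=176, p(16)=231, p(17)=297, p(18)=385, p(19)=490, p(20)=627, p(21)=792, p(22)=1002, p(23)=1255, p(24)=1575, p(25)=1958, p(26)=2436, p(27)=3010, p(28)=3718, p(29)=4565, p(30)=5604, p(31)=6842, p(32)=8349, p(33)=10143, p(34)=12310, p(35)=14883, p(36)=17977, p(37)=21637, p(38)=26015, p(39)=31185, p(40)=37338, p(41)=44583, p(42)=53174, p(43)=63261, p(44)=75175, p(45)=89134, p(46)=105558, p(47)=124754, p(48)=147273, p(49)=173525, p(50)=204226, p(51)=239943, p(52)=281589, p(53)=329931, p(54)=386155, p(55)=451276, p(56)=526823, p(57)=614154, p(58)=715220, p(59)=831820, p(60)=966467, p(61)=1121505, p(62)=1300156, p(63)=1505499, p(64)=1741630, p(65)=2012558, p(66)=2323520, p(67)=2679689, p(68)=3087735, p(69)=3554345, p(70)=4087968, p(71)=4697205, p(72)=5392783, p(73)=6185689, p(74)=7089500, p(75)=8118264, p(76)=9289091, p(77)=10619863, p(78)=12132164, p(79)=13848650, p(80)=15796476, p(81)=18004327, p(82)=20506255, p(83)=23338469, p(84)=26543660, p(85)=30167357, p(86)=34262962, p(87)=38887673, p(88)=44108109, p(89)=49995925, p(90)=56634173, p(91)=64112359, p(92)=72533807, p(93)=82010177, p(94)=92669720, p(95)=104651419, p(96)=118114304, p(97)=133230930, p(98)=150198136, p(99)=169229875, p(100)=190569292, p(101)=214481126, p(102)=241265379, p(103)=271248950, p(104)=304801365, p(105)=342325709, p(106)=384276336, p(107)=431149389, p(108)=483502844, p(109)=541946240, p(110)=607163746, p(111)=679903203, p(112)=761002156, p(113)=851376628, p(114)=952050665, p(115)=1064144451, p(116)=1188908248, p(117)=1327710076, p(118)=1482074143, p(119)=1653668665, p(120)=1844349560, p(121)=2056148051.
Final step: p(122) = p(121) + p(120) - p(117) - p(115) + p(110) + p(107) - p(100) - p(96) + p(87) + p(82) - p(71) - p(65) + p(52) + p(45) - p(30) - p(22) + p(5)
= 2056148051 + 1844349560 - 1327710076 - 1064144451 + 607163746 + 431149389 - 190569292 - 118114304 + 38887673 + 20506255 - 4697205 - 2012558 + 281589 + 89134 - 5604 - 1002 + 7
= 2291320912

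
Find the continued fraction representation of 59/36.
[1; 1, 1, 1, 3, 3]

Euclidean algorithm steps:
59 = 1 × 36 + 23
36 = 1 × 23 + 13
23 = 1 × 13 + 10
13 = 1 × 10 + 3
10 = 3 × 3 + 1
3 = 3 × 1 + 0
Continued fraction: [1; 1, 1, 1, 3, 3]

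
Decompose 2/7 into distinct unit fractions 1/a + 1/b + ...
1/4 + 1/28

Greedy algorithm:
2/7: ceiling(7/2) = 4, use 1/4
1/28: ceiling(28/1) = 28, use 1/28
Result: 2/7 = 1/4 + 1/28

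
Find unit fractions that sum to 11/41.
1/4 + 1/55 + 1/9020

Greedy algorithm:
11/41: ceiling(41/11) = 4, use 1/4
3/164: ceiling(164/3) = 55, use 1/55
1/9020: ceiling(9020/1) = 9020, use 1/9020
Result: 11/41 = 1/4 + 1/55 + 1/9020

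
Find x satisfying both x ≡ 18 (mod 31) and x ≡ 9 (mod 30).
669

Using Chinese Remainder Theorem:
M = 31 × 30 = 930
M1 = 30, M2 = 31
y1 = 30^(-1) mod 31 = 30
y2 = 31^(-1) mod 30 = 1
x = (18×30×30 + 9×31×1) mod 930 = 669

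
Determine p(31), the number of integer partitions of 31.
6842

p(n) counts ways to write n as a sum of positive integers (order ignored).
Euler's pentagonal recurrence: p(k) = p(k-1) + p(k-2) - p(k-5) - p(k-7) + p(k-12) + p(k-15) - ... (offsets j(3j∓1)/2, signs ++--, p(0)=1, p(<0)=0).
DP table for k = 0..30: p(0)=1, p(1)=1, p(2)=2, p(3)=3, p(4)=5, p(5)=7, p(6)=11, p(7)=15, p(8)=22, p(9)=30, p(10)=42, p(11)=56, p(12)=77, p(13)=101, p(14)=135, p(15)=176, p(16)=231, p(17)=297, p(18)=385, p(19)=490, p(20)=627, p(21)=792, p(22)=1002, p(23)=1255, p(24)=1575, p(25)=1958, p(26)=2436, p(27)=3010, p(28)=3718, p(29)=4565, p(30)=5604.
Final step: p(31) = p(30) + p(29) - p(26) - p(24) + p(19) + p(16) - p(9) - p(5)
= 5604 + 4565 - 2436 - 1575 + 490 + 231 - 30 - 7
= 6842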